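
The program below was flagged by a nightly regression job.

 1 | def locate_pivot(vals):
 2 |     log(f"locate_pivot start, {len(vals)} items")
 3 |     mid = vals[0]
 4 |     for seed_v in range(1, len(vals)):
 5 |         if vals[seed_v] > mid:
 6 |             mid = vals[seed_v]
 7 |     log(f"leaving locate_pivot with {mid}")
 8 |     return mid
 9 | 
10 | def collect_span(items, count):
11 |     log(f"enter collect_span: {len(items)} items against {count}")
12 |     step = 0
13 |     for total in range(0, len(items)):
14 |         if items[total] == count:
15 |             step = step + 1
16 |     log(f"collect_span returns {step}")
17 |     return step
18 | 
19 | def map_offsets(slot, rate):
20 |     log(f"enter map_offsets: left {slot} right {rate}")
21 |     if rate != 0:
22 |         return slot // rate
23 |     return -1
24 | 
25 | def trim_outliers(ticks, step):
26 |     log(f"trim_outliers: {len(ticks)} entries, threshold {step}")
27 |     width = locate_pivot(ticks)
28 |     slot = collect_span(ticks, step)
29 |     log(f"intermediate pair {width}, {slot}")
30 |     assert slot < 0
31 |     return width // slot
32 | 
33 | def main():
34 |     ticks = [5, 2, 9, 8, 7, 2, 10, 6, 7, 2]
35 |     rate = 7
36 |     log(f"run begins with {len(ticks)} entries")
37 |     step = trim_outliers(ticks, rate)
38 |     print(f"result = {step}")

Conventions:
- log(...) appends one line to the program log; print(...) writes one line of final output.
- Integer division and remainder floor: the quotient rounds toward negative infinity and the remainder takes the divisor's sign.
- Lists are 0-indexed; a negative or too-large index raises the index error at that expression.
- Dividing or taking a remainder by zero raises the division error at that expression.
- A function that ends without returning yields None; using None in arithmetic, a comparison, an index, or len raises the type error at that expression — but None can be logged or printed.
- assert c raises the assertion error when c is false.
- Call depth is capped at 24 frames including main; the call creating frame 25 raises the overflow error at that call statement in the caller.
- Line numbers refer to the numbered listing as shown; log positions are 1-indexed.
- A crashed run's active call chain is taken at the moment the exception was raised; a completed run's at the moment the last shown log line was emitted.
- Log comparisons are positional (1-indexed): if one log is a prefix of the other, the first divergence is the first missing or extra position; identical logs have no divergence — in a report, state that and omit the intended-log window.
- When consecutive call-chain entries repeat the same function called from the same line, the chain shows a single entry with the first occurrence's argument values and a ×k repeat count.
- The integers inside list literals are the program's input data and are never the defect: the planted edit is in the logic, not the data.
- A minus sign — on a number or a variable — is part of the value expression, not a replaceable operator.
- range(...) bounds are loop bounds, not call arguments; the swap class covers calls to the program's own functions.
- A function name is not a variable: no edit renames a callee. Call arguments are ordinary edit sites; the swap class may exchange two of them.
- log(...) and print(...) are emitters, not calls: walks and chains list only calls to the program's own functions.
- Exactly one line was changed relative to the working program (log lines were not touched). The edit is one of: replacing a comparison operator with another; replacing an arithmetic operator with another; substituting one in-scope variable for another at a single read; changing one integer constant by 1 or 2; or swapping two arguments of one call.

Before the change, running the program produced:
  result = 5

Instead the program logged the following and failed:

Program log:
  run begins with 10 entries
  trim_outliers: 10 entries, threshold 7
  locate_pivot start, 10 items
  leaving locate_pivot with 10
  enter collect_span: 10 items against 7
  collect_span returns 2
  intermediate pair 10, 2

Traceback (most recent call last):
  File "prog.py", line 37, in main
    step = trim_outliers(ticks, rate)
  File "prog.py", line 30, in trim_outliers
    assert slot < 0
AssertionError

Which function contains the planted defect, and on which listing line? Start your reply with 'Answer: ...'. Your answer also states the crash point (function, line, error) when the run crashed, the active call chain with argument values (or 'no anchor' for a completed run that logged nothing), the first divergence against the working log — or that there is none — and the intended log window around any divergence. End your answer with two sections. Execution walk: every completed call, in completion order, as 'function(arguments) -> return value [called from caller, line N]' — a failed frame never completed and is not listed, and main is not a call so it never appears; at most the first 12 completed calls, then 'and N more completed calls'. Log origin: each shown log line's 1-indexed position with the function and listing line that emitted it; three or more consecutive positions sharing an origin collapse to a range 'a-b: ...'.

Answer: the defect is in trim_outliers at line 30.
The tell: The log gives no warning — it matches the intended run right up to the abort.
Crash: trim_outliers, line 30, AssertionError.
Call chain: main -> trim_outliers([5, 2, 9, 8, 7, 2, 10, 6, 7, 2], 7) (called at line 37).
First divergence: there is none — every log position agrees.
Execution walk:
  locate_pivot([5, 2, 9, 8, 7, 2, 10, 6, 7, 2]) -> 10  [called from trim_outliers, line 27]
  collect_span([5, 2, 9, 8, 7, 2, 10, 6, 7, 2], 7) -> 2  [called from trim_outliers, line 28]
Log line origins:
  1: emitted by main (line 36)
  2: emitted by trim_outliers (line 26)
  3: emitted by locate_pivot (line 2)
  4: emitted by locate_pivot (line 7)
  5: emitted by collect_span (line 11)
  6: emitted by collect_span (line 16)
  7: emitted by trim_outliers (line 29)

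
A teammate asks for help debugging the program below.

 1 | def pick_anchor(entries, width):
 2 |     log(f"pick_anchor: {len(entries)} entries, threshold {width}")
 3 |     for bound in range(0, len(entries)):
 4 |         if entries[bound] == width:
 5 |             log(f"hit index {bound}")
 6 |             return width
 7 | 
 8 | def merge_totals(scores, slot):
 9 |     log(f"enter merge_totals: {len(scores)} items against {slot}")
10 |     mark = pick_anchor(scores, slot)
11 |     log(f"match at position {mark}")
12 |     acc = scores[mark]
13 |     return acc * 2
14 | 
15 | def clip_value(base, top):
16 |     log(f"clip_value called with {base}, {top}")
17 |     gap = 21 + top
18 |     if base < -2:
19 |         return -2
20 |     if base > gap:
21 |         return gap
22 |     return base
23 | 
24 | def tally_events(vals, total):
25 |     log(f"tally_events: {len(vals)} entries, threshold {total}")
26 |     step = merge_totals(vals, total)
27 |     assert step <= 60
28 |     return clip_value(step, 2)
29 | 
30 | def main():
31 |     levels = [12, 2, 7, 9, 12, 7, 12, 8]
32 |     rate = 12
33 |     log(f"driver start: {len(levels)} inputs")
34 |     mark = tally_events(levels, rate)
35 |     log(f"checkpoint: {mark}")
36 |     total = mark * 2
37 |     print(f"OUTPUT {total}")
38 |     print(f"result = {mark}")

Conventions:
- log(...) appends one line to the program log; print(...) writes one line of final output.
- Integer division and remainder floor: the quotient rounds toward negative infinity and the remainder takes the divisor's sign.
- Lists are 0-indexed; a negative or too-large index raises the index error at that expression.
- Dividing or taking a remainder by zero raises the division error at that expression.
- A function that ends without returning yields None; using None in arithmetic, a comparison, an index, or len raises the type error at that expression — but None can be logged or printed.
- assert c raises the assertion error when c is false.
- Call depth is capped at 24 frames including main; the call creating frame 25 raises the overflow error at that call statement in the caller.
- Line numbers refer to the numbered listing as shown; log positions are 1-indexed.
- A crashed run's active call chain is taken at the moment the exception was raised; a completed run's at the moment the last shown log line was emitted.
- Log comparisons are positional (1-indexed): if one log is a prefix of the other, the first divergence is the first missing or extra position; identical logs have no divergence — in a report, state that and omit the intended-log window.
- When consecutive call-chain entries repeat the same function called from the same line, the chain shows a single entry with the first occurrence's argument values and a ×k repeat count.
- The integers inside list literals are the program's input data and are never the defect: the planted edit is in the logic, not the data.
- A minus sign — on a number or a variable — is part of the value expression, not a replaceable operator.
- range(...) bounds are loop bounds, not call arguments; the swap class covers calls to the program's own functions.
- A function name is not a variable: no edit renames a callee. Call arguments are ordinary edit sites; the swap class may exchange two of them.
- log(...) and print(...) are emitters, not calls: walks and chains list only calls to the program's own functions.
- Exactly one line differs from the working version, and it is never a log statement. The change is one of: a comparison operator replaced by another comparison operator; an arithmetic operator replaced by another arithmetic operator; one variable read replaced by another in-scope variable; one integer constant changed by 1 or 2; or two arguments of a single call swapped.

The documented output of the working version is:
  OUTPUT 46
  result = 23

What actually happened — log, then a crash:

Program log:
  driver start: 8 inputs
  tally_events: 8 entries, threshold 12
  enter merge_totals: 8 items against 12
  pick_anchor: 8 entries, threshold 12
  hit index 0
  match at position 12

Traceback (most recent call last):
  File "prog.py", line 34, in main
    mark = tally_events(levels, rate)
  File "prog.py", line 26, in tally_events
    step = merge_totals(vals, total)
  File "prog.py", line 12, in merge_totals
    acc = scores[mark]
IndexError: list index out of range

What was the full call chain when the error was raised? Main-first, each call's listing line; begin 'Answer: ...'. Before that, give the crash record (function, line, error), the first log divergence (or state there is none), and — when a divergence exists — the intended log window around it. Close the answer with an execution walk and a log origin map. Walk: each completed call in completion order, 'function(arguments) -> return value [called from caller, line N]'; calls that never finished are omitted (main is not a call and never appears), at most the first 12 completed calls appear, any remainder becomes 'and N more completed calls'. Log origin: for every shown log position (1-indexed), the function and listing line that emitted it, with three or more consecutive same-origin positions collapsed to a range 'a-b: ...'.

Answer: main -> tally_events (called at line 34) -> merge_totals (called at line 26).
Core observation: The log first diverges at position 6: the faulty run prints 'match at position 12' where the working version prints 'match at position 0'.
Crash: merge_totals, line 12, IndexError.
First divergence: position 6 — shown 'match at position 12', intended 'match at position 0'.
Intended log window:
  4: pick_anchor: 8 entries, threshold 12
  5: hit index 0
  6: match at position 0
  7: clip_value called with 24, 2
Execution walk:
  pick_anchor([12, 2, 7, 9, 12, 7, 12, 8], 12) -> 12  [called from merge_totals, line 10]
Origin of each log line:
  1: emitted by main (line 33)
  2: emitted by tally_events (line 25)
  3: emitted by merge_totals (line 9)
  4: emitted by pick_anchor (line 2)
  5: emitted by pick_anchor (line 5)
  6: emitted by merge_totals (line 11)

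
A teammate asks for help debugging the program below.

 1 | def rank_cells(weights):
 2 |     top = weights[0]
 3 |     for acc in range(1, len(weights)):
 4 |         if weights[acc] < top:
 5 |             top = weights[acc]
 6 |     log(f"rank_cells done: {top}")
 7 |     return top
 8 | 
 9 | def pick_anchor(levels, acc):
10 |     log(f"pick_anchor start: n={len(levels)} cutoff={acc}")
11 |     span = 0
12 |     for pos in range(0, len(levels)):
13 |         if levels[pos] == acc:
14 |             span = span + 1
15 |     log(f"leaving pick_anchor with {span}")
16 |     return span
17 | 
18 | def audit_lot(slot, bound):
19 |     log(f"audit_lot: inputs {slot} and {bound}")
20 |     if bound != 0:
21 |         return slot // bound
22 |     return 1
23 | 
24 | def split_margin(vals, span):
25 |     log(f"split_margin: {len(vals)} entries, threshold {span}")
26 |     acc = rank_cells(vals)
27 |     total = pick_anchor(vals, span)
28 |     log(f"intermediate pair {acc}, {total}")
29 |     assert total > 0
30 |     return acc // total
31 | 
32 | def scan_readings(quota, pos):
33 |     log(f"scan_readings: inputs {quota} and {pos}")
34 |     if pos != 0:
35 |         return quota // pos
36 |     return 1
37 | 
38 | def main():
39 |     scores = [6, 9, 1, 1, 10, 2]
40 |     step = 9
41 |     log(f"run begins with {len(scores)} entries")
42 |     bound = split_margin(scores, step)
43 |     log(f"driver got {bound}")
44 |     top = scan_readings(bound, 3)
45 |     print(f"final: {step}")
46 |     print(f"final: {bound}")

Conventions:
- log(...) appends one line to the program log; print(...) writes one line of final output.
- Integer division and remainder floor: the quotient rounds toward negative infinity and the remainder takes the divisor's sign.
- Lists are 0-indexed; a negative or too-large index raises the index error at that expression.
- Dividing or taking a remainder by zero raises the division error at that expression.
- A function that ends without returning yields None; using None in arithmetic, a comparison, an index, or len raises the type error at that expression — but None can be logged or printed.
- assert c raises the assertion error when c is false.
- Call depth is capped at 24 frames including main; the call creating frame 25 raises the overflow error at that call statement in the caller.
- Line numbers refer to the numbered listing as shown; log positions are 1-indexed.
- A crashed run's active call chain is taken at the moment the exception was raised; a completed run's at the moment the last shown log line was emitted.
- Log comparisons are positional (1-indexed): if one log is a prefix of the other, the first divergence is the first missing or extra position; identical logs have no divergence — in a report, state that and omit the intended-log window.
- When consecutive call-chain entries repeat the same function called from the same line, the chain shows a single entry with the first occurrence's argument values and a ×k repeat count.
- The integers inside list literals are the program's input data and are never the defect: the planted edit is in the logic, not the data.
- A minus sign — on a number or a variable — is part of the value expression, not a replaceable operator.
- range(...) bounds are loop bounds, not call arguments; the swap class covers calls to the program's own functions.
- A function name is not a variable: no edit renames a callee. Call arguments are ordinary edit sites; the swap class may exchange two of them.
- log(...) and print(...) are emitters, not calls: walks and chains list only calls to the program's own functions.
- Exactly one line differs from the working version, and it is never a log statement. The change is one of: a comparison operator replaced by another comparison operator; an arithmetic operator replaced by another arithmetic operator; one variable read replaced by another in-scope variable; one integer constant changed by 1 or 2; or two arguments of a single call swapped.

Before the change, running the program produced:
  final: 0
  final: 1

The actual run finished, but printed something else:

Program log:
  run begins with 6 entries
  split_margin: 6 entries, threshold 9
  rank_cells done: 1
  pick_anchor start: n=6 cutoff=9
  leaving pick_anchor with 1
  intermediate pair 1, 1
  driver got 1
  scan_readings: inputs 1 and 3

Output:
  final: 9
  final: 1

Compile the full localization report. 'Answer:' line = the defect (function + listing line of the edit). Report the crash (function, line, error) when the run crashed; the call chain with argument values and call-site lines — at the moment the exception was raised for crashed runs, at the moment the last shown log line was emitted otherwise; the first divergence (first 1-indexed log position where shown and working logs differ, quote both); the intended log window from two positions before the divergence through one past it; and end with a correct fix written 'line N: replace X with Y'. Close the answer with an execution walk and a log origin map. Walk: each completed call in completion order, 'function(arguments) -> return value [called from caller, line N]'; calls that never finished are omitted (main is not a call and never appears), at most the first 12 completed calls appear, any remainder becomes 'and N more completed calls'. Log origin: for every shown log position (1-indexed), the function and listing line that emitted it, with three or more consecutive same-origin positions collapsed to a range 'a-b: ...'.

Answer: the defect is in main at line 45.
Core observation: No log line changed; the fault shows up purely in the output.
Call chain: main -> scan_readings(1, 3) (called at line 44).
First divergence: there is none — every log position agrees.
Execution walk:
  rank_cells([6, 9, 1, 1, 10, 2]) -> 1  [called from split_margin, line 26]
  pick_anchor([6, 9, 1, 1, 10, 2], 9) -> 1  [called from split_margin, line 27]
  split_margin([6, 9, 1, 1, 10, 2], 9) -> 1  [called from main, line 42]
  scan_readings(1, 3) -> 0  [called from main, line 44]
Log origins:
  1: from main, line 41
  2: from split_margin, line 25
  3: from rank_cells, line 6
  4: from pick_anchor, line 10
  5: from pick_anchor, line 15
  6: from split_margin, line 28
  7: from main, line 43
  8: from scan_readings, line 33
A correct fix: line 45: replace `step` with `top`.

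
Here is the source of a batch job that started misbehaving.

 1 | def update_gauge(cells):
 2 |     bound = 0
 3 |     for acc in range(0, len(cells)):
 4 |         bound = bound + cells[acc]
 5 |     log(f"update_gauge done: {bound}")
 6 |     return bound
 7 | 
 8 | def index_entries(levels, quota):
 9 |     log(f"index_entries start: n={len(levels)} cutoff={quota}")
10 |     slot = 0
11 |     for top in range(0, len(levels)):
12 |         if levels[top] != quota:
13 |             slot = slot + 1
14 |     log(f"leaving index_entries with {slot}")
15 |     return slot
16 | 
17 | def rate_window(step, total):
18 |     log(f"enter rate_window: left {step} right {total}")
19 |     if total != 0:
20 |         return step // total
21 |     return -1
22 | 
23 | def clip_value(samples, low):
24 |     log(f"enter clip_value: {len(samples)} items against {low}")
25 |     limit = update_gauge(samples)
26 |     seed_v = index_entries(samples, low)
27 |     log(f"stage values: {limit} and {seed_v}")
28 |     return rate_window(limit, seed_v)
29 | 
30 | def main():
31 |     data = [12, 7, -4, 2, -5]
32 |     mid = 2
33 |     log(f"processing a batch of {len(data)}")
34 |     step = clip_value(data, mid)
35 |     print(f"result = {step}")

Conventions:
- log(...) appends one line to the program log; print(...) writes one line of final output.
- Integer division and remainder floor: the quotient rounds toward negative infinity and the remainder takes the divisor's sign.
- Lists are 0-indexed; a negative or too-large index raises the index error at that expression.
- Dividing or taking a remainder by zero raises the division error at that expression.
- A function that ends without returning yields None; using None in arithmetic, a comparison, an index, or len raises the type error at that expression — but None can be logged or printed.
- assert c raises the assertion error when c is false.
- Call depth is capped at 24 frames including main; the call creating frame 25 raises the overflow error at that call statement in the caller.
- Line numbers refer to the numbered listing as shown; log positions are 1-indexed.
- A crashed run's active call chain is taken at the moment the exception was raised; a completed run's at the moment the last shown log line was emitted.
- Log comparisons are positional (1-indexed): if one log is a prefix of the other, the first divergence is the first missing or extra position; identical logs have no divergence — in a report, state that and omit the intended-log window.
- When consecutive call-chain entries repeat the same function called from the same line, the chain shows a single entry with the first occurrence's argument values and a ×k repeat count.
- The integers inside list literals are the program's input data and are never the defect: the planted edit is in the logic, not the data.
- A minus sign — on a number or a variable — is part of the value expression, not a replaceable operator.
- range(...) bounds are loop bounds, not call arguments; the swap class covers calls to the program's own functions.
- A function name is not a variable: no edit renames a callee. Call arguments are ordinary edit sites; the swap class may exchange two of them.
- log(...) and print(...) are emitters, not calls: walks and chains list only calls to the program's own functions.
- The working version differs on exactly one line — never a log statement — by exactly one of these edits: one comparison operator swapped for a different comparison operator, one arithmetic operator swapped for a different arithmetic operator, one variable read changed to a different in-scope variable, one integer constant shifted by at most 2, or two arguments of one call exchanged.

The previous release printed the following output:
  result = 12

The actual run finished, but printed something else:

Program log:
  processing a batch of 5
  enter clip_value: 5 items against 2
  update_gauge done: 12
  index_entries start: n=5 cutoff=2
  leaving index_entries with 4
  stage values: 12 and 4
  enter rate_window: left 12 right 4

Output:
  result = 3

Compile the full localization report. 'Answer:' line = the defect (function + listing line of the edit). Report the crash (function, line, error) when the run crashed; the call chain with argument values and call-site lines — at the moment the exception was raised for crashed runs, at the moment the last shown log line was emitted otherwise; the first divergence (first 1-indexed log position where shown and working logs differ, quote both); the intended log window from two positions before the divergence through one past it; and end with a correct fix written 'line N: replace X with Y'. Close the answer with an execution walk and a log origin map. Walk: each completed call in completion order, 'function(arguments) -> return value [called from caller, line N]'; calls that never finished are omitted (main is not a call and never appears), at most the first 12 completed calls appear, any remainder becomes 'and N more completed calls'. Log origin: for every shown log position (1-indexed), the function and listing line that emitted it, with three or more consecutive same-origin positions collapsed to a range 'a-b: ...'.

Answer: the defect is in index_entries at line 12.
Key fact: Position 5 is the first bad log line: 'leaving index_entries with 4' should read 'leaving index_entries with 1'.
Call chain: main -> clip_value([12, 7, -4, 2, -5], 2) (called at line 34) -> rate_window(12, 4) (called at line 28).
First divergence: position 5; shown 'leaving index_entries with 4' vs intended 'leaving index_entries with 1'.
Intended log window:
  3: update_gauge done: 12
  4: index_entries start: n=5 cutoff=2
  5: leaving index_entries with 1
  6: stage values: 12 and 1
Execution walk:
  update_gauge([12, 7, -4, 2, -5]) -> 12  [called from clip_value, line 25]
  index_entries([12, 7, -4, 2, -5], 2) -> 4  [called from clip_value, line 26]
  rate_window(12, 4) -> 3  [called from clip_value, line 28]
  clip_value([12, 7, -4, 2, -5], 2) -> 3  [called from main, line 34]
Log origins:
  1: logged in main at line 33
  2: logged in clip_value at line 24
  3: logged in update_gauge at line 5
  4: logged in index_entries at line 9
  5: logged in index_entries at line 14
  6: logged in clip_value at line 27
  7: logged in rate_window at line 18
A correct fix: line 12: replace `!=` with `==`.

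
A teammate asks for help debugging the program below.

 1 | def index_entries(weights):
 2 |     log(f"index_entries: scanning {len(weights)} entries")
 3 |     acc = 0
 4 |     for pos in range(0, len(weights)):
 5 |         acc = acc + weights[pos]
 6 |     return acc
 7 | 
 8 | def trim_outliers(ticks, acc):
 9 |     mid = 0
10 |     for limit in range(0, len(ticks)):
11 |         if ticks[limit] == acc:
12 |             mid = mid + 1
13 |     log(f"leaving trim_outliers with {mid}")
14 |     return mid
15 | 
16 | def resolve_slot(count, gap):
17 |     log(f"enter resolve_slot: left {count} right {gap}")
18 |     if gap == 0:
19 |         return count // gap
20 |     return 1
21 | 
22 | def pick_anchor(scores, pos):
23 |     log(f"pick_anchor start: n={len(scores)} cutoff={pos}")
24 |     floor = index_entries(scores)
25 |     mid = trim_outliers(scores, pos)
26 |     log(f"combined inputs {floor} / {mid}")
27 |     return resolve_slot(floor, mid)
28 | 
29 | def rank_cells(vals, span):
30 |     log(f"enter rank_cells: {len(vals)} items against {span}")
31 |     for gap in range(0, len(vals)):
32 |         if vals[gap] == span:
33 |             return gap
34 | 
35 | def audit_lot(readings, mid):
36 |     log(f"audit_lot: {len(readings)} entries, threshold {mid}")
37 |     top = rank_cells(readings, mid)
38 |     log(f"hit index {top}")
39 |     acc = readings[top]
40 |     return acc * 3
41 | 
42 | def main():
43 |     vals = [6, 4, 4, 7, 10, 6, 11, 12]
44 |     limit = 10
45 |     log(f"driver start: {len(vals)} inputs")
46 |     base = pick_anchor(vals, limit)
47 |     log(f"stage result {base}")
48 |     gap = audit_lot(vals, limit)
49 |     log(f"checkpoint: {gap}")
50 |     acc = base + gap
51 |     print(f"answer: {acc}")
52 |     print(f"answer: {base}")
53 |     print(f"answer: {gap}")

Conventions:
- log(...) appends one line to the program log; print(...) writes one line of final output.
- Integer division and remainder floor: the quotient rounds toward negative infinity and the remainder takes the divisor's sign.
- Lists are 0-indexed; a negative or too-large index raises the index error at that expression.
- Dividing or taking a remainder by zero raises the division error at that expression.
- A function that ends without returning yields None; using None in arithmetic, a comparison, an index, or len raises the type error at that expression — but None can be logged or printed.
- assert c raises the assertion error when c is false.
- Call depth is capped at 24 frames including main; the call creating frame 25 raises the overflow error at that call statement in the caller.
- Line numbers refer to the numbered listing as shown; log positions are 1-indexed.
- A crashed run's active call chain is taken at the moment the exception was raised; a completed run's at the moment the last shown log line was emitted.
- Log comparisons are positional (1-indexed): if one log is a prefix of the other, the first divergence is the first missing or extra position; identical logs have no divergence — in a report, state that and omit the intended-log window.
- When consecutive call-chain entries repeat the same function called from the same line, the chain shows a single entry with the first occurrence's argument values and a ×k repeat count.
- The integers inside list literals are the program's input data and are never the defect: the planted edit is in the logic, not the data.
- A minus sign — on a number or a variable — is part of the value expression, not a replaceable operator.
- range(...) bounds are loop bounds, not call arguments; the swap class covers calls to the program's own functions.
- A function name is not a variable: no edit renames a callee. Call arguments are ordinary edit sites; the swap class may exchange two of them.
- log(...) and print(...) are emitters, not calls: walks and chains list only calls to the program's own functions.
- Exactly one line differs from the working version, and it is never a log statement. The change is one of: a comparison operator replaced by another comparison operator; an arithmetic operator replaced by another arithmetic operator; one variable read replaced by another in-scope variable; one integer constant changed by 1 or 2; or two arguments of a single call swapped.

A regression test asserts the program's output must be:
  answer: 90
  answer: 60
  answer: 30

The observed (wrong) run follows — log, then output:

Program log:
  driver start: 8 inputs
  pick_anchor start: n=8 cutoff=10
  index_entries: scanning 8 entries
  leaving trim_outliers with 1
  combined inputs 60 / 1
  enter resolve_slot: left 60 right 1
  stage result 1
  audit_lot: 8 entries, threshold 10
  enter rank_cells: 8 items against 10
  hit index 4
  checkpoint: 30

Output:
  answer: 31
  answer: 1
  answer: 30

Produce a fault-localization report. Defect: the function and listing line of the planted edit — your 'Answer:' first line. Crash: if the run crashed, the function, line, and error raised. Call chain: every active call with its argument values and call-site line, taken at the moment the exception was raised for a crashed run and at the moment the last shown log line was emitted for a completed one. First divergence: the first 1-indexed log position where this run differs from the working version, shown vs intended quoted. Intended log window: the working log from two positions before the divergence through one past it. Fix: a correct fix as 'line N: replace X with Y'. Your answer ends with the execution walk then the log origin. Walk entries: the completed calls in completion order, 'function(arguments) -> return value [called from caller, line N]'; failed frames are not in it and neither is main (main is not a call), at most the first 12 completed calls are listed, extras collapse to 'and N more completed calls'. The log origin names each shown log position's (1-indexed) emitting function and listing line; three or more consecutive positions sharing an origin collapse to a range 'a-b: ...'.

Answer: the defect is in resolve_slot at line 18.
Core observation: At log position 7 the runs split — shown 'stage result 1', but the working version logs 'stage result 60'.
Call chain: main.
First divergence: position 7 — the shown line 'stage result 1' should read 'stage result 60'.
Intended log window:
  5: combined inputs 60 / 1
  6: enter resolve_slot: left 60 right 1
  7: stage result 60
  8: audit_lot: 8 entries, threshold 10
Execution walk:
  index_entries([6, 4, 4, 7, 10, 6, 11, 12]) -> 60  [called from pick_anchor, line 24]
  trim_outliers([6, 4, 4, 7, 10, 6, 11, 12], 10) -> 1  [called from pick_anchor, line 25]
  resolve_slot(60, 1) -> 1  [called from pick_anchor, line 27]
  pick_anchor([6, 4, 4, 7, 10, 6, 11, 12], 10) -> 1  [called from main, line 46]
  rank_cells([6, 4, 4, 7, 10, 6, 11, 12], 10) -> 4  [called from audit_lot, line 37]
  audit_lot([6, 4, 4, 7, 10, 6, 11, 12], 10) -> 30  [called from main, line 48]
Log origins:
  1: emitted by main (line 45)
  2: emitted by pick_anchor (line 23)
  3: emitted by index_entries (line 2)
  4: emitted by trim_outliers (line 13)
  5: emitted by pick_anchor (line 26)
  6: emitted by resolve_slot (line 17)
  7: emitted by main (line 47)
  8: emitted by audit_lot (line 36)
  9: emitted by rank_cells (line 30)
  10: emitted by audit_lot (line 38)
  11: emitted by main (line 49)
A correct fix: line 18: replace `==` with `!=`.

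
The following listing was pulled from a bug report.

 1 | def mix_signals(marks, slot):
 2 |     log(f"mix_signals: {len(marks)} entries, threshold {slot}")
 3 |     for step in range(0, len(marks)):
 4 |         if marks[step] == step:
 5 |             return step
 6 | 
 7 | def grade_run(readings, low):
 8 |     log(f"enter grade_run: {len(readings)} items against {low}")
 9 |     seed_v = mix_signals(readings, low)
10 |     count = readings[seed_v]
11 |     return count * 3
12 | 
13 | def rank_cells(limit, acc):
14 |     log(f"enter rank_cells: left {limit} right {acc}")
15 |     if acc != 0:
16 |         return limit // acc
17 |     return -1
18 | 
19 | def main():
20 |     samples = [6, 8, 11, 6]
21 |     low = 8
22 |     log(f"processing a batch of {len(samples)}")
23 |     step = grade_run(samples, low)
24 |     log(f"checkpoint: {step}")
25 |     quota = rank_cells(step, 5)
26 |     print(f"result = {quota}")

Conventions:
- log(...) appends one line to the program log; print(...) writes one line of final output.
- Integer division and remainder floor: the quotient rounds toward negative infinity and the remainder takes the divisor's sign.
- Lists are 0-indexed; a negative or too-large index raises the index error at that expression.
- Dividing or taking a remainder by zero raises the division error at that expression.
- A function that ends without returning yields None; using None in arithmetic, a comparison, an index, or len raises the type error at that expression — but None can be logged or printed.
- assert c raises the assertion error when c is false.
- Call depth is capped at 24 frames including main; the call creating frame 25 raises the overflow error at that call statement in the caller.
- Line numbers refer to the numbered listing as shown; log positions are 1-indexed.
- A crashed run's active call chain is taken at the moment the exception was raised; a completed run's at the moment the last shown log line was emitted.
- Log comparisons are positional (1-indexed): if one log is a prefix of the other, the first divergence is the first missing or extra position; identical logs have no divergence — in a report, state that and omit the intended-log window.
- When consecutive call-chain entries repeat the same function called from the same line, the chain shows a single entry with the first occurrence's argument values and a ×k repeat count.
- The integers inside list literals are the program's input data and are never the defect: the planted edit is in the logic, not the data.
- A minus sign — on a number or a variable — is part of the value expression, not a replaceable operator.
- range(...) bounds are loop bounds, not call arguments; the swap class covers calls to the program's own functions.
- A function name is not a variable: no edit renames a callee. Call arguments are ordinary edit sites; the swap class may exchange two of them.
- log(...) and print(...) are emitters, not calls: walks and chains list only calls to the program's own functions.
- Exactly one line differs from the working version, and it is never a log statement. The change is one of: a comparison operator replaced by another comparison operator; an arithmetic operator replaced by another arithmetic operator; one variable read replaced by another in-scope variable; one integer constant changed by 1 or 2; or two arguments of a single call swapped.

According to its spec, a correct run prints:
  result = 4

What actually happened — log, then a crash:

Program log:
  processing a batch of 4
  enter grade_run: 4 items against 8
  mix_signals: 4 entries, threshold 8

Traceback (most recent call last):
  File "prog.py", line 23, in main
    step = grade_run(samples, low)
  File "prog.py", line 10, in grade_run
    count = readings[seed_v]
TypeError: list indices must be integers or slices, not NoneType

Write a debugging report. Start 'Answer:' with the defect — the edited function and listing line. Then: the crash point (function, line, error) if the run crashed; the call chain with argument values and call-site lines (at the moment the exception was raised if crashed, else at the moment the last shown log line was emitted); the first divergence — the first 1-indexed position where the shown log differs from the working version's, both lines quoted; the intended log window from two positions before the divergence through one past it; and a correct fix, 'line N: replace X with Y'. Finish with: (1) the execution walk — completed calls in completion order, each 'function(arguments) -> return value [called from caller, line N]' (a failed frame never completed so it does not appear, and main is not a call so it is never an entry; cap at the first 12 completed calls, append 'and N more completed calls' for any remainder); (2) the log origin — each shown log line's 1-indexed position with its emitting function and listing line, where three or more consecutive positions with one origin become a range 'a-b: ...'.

Answer: the defect is in mix_signals at line 4.
Key fact: The faulty run's log stops after 3 lines; the working version's next line would be 'checkpoint: 24'.
Crash: grade_run, line 10, TypeError.
Call chain: main -> grade_run([6, 8, 11, 6], 8) (called at line 23).
First divergence: position 4; the shown log stops at 3 lines while the working version next logs 'checkpoint: 24'.
Intended log window:
  2: enter grade_run: 4 items against 8
  3: mix_signals: 4 entries, threshold 8
  4: checkpoint: 24
  5: enter rank_cells: left 24 right 5
Execution walk:
  mix_signals([6, 8, 11, 6], 8) -> None  [called from grade_run, line 9]
Log origin:
  1: logged in main at line 22
  2: logged in grade_run at line 8
  3: logged in mix_signals at line 2
A correct fix: line 4: replace `marks[step] == step` with `marks[step] == slot`.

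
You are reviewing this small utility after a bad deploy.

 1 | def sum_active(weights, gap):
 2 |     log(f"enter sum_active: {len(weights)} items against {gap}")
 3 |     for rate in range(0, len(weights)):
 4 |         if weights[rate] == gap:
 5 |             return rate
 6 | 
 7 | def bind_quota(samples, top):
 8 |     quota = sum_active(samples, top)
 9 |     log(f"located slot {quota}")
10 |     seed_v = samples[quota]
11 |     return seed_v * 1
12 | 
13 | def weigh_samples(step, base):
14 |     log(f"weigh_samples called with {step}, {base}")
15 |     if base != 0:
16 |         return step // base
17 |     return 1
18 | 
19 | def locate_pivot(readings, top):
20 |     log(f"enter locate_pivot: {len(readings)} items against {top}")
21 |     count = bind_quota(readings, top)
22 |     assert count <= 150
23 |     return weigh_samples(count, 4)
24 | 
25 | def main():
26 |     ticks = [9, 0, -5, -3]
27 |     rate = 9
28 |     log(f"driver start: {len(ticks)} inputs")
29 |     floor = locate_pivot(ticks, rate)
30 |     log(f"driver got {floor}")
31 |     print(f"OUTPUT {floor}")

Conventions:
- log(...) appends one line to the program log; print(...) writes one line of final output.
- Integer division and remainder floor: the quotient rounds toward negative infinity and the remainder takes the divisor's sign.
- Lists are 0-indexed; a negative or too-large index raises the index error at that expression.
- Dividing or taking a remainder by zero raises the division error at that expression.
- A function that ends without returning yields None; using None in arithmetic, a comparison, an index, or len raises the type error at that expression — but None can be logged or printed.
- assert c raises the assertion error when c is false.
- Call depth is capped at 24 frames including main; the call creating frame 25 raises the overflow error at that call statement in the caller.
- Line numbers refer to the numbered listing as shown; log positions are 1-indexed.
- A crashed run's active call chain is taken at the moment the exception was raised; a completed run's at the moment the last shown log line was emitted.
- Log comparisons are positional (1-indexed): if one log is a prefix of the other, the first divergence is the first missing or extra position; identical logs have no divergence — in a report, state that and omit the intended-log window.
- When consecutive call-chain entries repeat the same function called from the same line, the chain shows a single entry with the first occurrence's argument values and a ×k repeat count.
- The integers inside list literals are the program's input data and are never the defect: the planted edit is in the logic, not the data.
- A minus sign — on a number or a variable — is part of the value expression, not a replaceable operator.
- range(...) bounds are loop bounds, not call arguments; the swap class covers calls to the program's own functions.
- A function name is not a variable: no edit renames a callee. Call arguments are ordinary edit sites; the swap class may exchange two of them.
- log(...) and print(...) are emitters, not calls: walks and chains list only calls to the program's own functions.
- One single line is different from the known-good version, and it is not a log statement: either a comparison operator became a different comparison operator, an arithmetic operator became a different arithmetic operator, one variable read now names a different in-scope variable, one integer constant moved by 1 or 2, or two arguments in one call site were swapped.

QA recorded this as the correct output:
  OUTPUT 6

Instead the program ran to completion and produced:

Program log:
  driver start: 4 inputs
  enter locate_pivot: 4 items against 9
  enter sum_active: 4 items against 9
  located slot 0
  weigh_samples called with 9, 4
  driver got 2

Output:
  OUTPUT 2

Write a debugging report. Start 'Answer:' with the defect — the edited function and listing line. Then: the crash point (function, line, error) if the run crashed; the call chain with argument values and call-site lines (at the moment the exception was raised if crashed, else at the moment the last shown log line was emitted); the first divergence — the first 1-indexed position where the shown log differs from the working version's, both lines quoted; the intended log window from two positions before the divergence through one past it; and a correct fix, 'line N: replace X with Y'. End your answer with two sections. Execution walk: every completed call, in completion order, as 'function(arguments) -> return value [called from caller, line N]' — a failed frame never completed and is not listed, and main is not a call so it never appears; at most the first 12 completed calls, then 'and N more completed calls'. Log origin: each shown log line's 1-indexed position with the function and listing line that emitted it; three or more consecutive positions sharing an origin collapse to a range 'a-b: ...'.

Answer: the defect is in bind_quota at line 11.
Key fact: Position 5 is the first bad log line: 'weigh_samples called with 9, 4' should read 'weigh_samples called with 27, 4'.
Call chain: main.
First divergence: position 5 — the shown line 'weigh_samples called with 9, 4' should read 'weigh_samples called with 27, 4'.
Intended log window:
  3: enter sum_active: 4 items against 9
  4: located slot 0
  5: weigh_samples called with 27, 4
  6: driver got 6
Execution walk:
  sum_active([9, 0, -5, -3], 9) -> 0  [called from bind_quota, line 8]
  bind_quota([9, 0, -5, -3], 9) -> 9  [called from locate_pivot, line 21]
  weigh_samples(9, 4) -> 2  [called from locate_pivot, line 23]
  locate_pivot([9, 0, -5, -3], 9) -> 2  [called from main, line 29]
Log origin:
  1: emitted by main (line 28)
  2: emitted by locate_pivot (line 20)
  3: emitted by sum_active (line 2)
  4: emitted by bind_quota (line 9)
  5: emitted by weigh_samples (line 14)
  6: emitted by main (line 30)
A correct fix: line 11: replace `1` with `3`.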